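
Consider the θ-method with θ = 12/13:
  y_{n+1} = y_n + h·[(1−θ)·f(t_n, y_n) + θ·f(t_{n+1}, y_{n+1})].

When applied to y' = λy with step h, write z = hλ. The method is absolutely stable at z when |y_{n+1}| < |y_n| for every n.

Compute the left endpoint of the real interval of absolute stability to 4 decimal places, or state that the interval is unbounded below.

Set f=λy, z=hλ:
  y_{n+1} = y_n + z·[1/13·y_n + 12/13·y_{n+1}] ⇒ (1 − 12/13z)y_{n+1} = (1 + 1/13z)y_n
  ⇒ R(z) = (1 + 1/13z)/(1 − 12/13z).

Boundary: |R(x)|=1, x<0.
x=-0.61: |R|=0.6097
x=-2: |R|=0.2973
x=-10: |R|=0.0226
x=-100: |R|=0.0717
θ=12/13≥1/2 ⇒ |1+1/13x|<|1−12/13x| ∀x<0 ⇒ interval (−∞,0).

(−∞, 0) — no finite endpoint.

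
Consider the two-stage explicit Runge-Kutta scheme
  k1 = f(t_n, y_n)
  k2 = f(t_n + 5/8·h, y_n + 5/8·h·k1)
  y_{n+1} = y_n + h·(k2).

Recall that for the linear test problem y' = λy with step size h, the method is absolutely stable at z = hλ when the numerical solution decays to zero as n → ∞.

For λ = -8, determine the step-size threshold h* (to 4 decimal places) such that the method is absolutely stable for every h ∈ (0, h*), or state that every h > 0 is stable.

On y'=λy, z=hλ:
  k1=λy_n ⇒ h·k1=z·y_n;  k2=λ(1+5/8z)y_n ⇒ h·k2=z(1+5/8z)y_n
  y_{n+1}/y_n = 1 + z(1+5/8z) = 1 + z + 5/8z²
  ⇒ R(z) = 1 + z + 5/8z².

Need |R(x)|<1, x<0.
x=-1.68: |R|=1.0840
R=1: x+5/8x²=0 ⇒ x=−8/5=-1.6000; min R=1−1/(4·5/8)=0.6000>−1
Confirm numerically:
  x=-1.461: |R|=0.87308 <1
  x=-1.401: |R|=0.82575 <1
  x=-0.968: |R|=0.61764 <1
  x=-2.072: |R|=1.61124 >1
  x=-2.020: |R|=1.53025 >1
Interval (-1.6000, 0).

(-1.6000,0); λ=-8 ⇒ h* = (8/5)/8 = 0.2000.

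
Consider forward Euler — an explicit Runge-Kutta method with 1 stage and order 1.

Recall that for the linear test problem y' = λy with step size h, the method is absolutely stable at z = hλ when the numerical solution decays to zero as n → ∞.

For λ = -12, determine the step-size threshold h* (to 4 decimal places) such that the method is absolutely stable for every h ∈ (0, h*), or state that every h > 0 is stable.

Test eqn y'=λy, z=hλ:
  order 1, 1-stage ⇒ R(z)=1+z
  (e.g. R(-0.54)=0.46000, |R|=0.46000)

Solve |R(x)|<1 on ℝ⁻.
x=-0.54: |R|=0.4600
|R(-1.98)|=0.9800 |R(-0.98)|=0.0200 |R(-0.54)|=0.4600
Bisect:
  x_lo=-2.8142 |R|=1.8142  x_hi=-0.3057 |R|=0.6943
  mid=-1.55998 |R|=0.55998 →hi
  mid=-2.18711 |R|=1.18711 →lo
  mid=-1.87354 |R|=0.87354 →hi
  mid=-2.03032 |R|=1.03032 →lo
  mid=-1.95193 |R|=0.95193 →hi
  mid=-1.99113 |R|=0.99113 →hi
  mid=-2.01073 |R|=1.01073 →lo
  mid=-2.00093 |R|=1.00093 →lo
  mid=-1.99603 |R|=0.99603 →hi
  ...
  [-2.00001,-1.99986] ⇒ x*=-2.0000
Stable set (-2.0000, 0).

(-2.0000,0); λ=-12 ⇒ h* = 0.1667.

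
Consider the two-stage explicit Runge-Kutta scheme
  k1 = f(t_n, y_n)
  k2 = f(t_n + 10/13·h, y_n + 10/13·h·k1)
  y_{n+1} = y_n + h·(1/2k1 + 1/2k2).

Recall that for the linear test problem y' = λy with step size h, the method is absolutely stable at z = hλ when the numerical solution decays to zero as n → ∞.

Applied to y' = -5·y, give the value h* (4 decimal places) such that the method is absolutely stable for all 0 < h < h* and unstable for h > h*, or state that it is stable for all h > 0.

(-2.6000,0); λ=-5 ⇒ h* = (13/5)/5 = 0.5200.

On y'=λy, z=hλ:
  k1=λy_n ⇒ h·k1=z·y_n;  k2=λ(1+10/13z)y_n ⇒ h·k2=z(1+10/13z)y_n
  y_{n+1}/y_n = 1 + 1/2z + 1/2z(1+10/13z) = 1 + z + 5/13z²
  R(z) = 1 + z + 5/13z².

Solve |R(x)|<1 on ℝ⁻.
x=-1.25: |R|=0.3510
R=1: x+5/13x²=0 ⇒ x=−13/5=-2.6000; min R=1−1/(4·5/13)=0.3500>−1
Confirm numerically:
  x=-2.455: |R|=0.86309 <1
  x=-2.270: |R|=0.71188 <1
  x=-2.043: |R|=0.56233 <1
  x=-1.313: |R|=0.35007 <1
  x=-2.997: |R|=1.45762 >1
  x=-2.664: |R|=1.06558 >1
  x=-2.627: |R|=1.02728 >1
Stable set (-2.6000, 0).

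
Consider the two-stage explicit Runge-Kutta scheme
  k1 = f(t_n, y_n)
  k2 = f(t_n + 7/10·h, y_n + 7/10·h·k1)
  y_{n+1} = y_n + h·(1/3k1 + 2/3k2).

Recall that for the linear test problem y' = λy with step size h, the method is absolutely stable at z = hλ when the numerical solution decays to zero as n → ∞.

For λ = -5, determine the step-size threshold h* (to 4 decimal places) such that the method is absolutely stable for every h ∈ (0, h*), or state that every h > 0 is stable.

(-2.1429,0); λ=-5 ⇒ h* = (15/7)/5 = 0.4286.

Test eqn y'=λy, z=hλ:
  k1=λy_n ⇒ h·k1=z·y_n;  k2=λ(1+7/10z)y_n ⇒ h·k2=z(1+7/10z)y_n
  y_{n+1}/y_n = 1 + 1/3z + 2/3z(1+7/10z) = 1 + z + 7/15z²
  Hence R(z) = 1 + z + 7/15z².

Find x<0 with |R(x)|<1.
x=-1.15: |R|=0.4672
R=1: x+7/15x²=0 ⇒ x=−15/7=-2.1429; min R=1−1/(4·7/15)=0.4643>−1
Confirm numerically:
  x=-2.095: |R|=0.95321 <1
  x=-2.041: |R|=0.90298 <1
  x=-1.790: |R|=0.70525 <1
  x=-1.075: |R|=0.46429 <1
  x=-2.727: |R|=1.74338 >1
  x=-2.414: |R|=1.30545 >1
  x=-2.334: |R|=1.20819 >1
So |R|<1 on (-2.1429, 0).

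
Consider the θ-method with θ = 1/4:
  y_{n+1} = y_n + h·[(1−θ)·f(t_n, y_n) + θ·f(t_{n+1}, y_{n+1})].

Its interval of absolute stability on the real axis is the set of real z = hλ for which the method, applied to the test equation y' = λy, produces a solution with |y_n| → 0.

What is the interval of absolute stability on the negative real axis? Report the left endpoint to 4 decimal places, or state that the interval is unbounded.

z∈(-4.0000,0).

On y'=λy, z=hλ:
  y_{n+1} = y_n + z·[3/4·y_n + 1/4·y_{n+1}] ⇒ (1 − 1/4z)y_{n+1} = (1 + 3/4z)y_n
  ⇒ R(z) = (1 + 3/4z)/(1 − 1/4z).

Boundary: |R(x)|=1, x<0.
x=-1.2: |R|=0.0769
R=−1: 1+3/4x = −1+1/4x ⇒ -1/2x=2 ⇒ x=2/(-1/2)=-4.0000
Confirm numerically:
  x=-2.768: |R|=0.63593 <1
  x=-2.453: |R|=0.52053 <1
  x=-2.414: |R|=0.50546 <1
  x=-4.569: |R|=1.13280 >1
  x=-4.169: |R|=1.04138 >1
  x=-4.097: |R|=1.02396 >1
So |R|<1 on (-4.0000, 0).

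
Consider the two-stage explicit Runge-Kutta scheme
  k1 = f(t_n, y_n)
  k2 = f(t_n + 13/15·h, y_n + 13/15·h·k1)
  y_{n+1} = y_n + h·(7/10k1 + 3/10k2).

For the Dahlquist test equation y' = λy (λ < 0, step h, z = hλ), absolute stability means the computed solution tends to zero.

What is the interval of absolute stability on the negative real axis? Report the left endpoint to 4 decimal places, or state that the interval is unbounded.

(-3.8462, 0).

With y'=λy (z=hλ):
  k1=λy_n ⇒ h·k1=z·y_n;  k2=λ(1+13/15z)y_n ⇒ h·k2=z(1+13/15z)y_n
  y_{n+1}/y_n = 1 + 7/10z + 3/10z(1+13/15z) = 1 + z + 13/50z²
  ⇒ R(z) = 1 + z + 13/50z².

Find x<0 with |R(x)|<1.
x=-1.57: |R|=0.0709
R=1: x+13/50x²=0 ⇒ x=−50/13=-3.8462; min R=1−1/(4·13/50)=0.0385>−1
Confirm numerically:
  x=-3.600: |R|=0.76960 <1
  x=-2.999: |R|=0.33944 <1
  x=-2.513: |R|=0.12894 <1
  x=-1.609: |R|=0.06411 <1
  x=-4.363: |R|=1.58630 >1
  x=-4.202: |R|=1.38877 >1
So |R|<1 on (-3.8462, 0).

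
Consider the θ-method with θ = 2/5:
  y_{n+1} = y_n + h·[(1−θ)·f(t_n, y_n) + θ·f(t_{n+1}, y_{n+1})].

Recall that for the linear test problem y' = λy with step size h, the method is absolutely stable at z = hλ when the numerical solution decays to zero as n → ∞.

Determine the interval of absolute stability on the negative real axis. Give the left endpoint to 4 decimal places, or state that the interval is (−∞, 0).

(-10.0000, 0).

Set f=λy, z=hλ:
  y_{n+1} = y_n + z·[3/5·y_n + 2/5·y_{n+1}] ⇒ (1 − 2/5z)y_{n+1} = (1 + 3/5z)y_n
  Hence R(z) = (1 + 3/5z)/(1 − 2/5z).

Find x<0 with |R(x)|<1.
x=-0.68: |R|=0.4654
R=−1: 1+3/5x = −1+2/5x ⇒ -1/5x=2 ⇒ x=2/(-1/5)=-10.0000
Confirm numerically:
  x=-9.765: |R|=0.99042 <1
  x=-9.756: |R|=0.99005 <1
  x=-7.719: |R|=0.88839 <1
  x=-7.380: |R|=0.86741 <1
  x=-10.527: |R|=1.02023 >1
  x=-10.205: |R|=1.00807 >1
Stable set (-10.0000, 0).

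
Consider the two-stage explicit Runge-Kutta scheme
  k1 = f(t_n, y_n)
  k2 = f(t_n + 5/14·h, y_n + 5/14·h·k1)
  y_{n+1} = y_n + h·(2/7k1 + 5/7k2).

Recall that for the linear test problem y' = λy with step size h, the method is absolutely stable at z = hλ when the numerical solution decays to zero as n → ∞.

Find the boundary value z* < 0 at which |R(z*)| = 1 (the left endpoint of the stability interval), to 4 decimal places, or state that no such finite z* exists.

z* = -3.9200.

With y'=λy (z=hλ):
  k1=λy_n ⇒ h·k1=z·y_n;  k2=λ(1+5/14z)y_n ⇒ h·k2=z(1+5/14z)y_n
  y_{n+1}/y_n = 1 + 2/7z + 5/7z(1+5/14z) = 1 + z + 25/98z²
  Hence R(z) = 1 + z + 25/98z².

Find x<0 with |R(x)|<1.
x=-0.39: |R|=0.6488
R=1: x+25/98x²=0 ⇒ x=−98/25=-3.9200; min R=1−1/(4·25/98)=0.0200>−1
Confirm numerically:
  x=-3.726: |R|=0.81560 <1
  x=-3.683: |R|=0.77733 <1
  x=-2.499: |R|=0.09411 <1
  x=-1.724: |R|=0.03421 <1
  x=-4.263: |R|=1.37301 >1
  x=-4.083: |R|=1.16978 >1
Stable set (-3.9200, 0).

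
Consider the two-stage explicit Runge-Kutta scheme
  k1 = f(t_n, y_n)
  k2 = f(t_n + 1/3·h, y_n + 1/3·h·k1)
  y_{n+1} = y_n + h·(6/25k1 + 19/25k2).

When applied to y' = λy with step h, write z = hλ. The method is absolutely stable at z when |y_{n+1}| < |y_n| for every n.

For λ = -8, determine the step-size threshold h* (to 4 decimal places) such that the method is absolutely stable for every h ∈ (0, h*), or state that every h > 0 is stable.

(-3.9474,0); λ=-8 ⇒ h* = (75/19)/8 = 0.4934.

Set f=λy, z=hλ:
  k1=λy_n ⇒ h·k1=z·y_n;  k2=λ(1+1/3z)y_n ⇒ h·k2=z(1+1/3z)y_n
  y_{n+1}/y_n = 1 + 6/25z + 19/25z(1+1/3z) = 1 + z + 19/75z²
  ⇒ R(z) = 1 + z + 19/75z².

Need |R(x)|<1, x<0.
x=-1.07: |R|=0.2200
R=1: x+19/75x²=0 ⇒ x=−75/19=-3.9474; min R=1−1/(4·19/75)=0.0132>−1
Confirm numerically:
  x=-3.088: |R|=0.32772 <1
  x=-2.683: |R|=0.14062 <1
  x=-2.113: |R|=0.01807 <1
  x=-1.971: |R|=0.01316 <1
  x=-4.433: |R|=1.54538 >1
  x=-4.323: |R|=1.41138 >1
So |R|<1 on (-3.9474, 0).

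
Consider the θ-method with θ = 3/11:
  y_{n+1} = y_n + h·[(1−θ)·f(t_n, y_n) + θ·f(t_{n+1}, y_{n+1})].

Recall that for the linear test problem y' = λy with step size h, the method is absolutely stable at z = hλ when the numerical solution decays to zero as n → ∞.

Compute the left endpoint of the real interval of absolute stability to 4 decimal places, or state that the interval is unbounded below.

On y'=λy, z=hλ:
  y_{n+1} = y_n + z·[8/11·y_n + 3/11·y_{n+1}] ⇒ (1 − 3/11z)y_{n+1} = (1 + 8/11z)y_n
  Hence R(z) = (1 + 8/11z)/(1 − 3/11z).

Need |R(x)|<1, x<0.
x=-1.66: |R|=0.1427
R=−1: 1+8/11x = −1+3/11x ⇒ -5/11x=2 ⇒ x=2/(-5/11)=-4.4000
Confirm numerically:
  x=-2.562: |R|=0.50819 <1
  x=-2.048: |R|=0.31405 <1
  x=-2.041: |R|=0.31116 <1
  x=-4.497: |R|=1.01980 >1
  x=-4.458: |R|=1.01190 >1
Stable set (-4.4000, 0).

left endpoint -4.4000.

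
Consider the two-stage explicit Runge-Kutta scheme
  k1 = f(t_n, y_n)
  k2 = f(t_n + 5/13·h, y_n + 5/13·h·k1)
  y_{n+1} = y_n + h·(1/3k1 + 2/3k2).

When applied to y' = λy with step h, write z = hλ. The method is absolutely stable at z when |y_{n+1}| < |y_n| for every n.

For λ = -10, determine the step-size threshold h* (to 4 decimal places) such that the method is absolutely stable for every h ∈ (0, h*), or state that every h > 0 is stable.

(-3.9000,0); λ=-10 ⇒ h* = (39/10)/10 = 0.3900.

Set f=λy, z=hλ:
  k1=λy_n ⇒ h·k1=z·y_n;  k2=λ(1+5/13z)y_n ⇒ h·k2=z(1+5/13z)y_n
  y_{n+1}/y_n = 1 + 1/3z + 2/3z(1+5/13z) = 1 + z + 10/39z²
  R(z) = 1 + z + 10/39z².

Boundary: |R(x)|=1, x<0.
x=-1.33: |R|=0.1236
R=1: x+10/39x²=0 ⇒ x=−39/10=-3.9000; min R=1−1/(4·10/39)=0.0250>−1
Confirm numerically:
  x=-3.622: |R|=0.74182 <1
  x=-3.524: |R|=0.66025 <1
  x=-3.306: |R|=0.49647 <1
  x=-4.334: |R|=1.48230 >1
  x=-4.122: |R|=1.23464 >1
So |R|<1 on (-3.9000, 0).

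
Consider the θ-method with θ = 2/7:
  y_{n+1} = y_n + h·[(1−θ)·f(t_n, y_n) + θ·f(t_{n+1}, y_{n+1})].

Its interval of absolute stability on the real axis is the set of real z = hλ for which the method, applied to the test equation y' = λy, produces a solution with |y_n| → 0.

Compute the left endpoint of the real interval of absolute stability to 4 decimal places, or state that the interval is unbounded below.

On y'=λy, z=hλ:
  y_{n+1} = y_n + z·[5/7·y_n + 2/7·y_{n+1}] ⇒ (1 − 2/7z)y_{n+1} = (1 + 5/7z)y_n
  ⇒ R(z) = (1 + 5/7z)/(1 − 2/7z).

Boundary: |R(x)|=1, x<0.
x=-0.95: |R|=0.2528
R=−1: 1+5/7x = −1+2/7x ⇒ -3/7x=2 ⇒ x=2/(-3/7)=-4.6667
Confirm numerically:
  x=-3.948: |R|=0.85526 <1
  x=-2.961: |R|=0.60401 <1
  x=-2.921: |R|=0.59220 <1
  x=-5.212: |R|=1.09389 >1
  x=-4.780: |R|=1.02053 >1
So |R|<1 on (-4.6667, 0).

z* = -4.6667.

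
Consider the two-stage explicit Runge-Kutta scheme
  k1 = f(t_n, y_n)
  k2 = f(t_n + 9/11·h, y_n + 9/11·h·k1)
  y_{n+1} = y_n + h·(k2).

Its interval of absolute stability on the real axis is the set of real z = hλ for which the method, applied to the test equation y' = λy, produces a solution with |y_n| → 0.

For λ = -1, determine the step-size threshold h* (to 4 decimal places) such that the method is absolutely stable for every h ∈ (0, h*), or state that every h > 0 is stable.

(-1.2222,0); λ=-1 ⇒ h* = (11/9)/1 = 1.2222.

Set f=λy, z=hλ:
  k1=λy_n ⇒ h·k1=z·y_n;  k2=λ(1+9/11z)y_n ⇒ h·k2=z(1+9/11z)y_n
  y_{n+1}/y_n = 1 + z(1+9/11z) = 1 + z + 9/11z²
  so R(z) = 1 + z + 9/11z².

Boundary: |R(x)|=1, x<0.
x=-0.57: |R|=0.6958
R=1: x+9/11x²=0 ⇒ x=−11/9=-1.2222; min R=1−1/(4·9/11)=0.6944>−1
Confirm numerically:
  x=-1.001: |R|=0.81882 <1
  x=-0.871: |R|=0.74971 <1
  x=-0.775: |R|=0.71642 <1
  x=-1.696: |R|=1.65743 >1
  x=-1.642: |R|=1.56395 >1
So |R|<1 on (-1.2222, 0).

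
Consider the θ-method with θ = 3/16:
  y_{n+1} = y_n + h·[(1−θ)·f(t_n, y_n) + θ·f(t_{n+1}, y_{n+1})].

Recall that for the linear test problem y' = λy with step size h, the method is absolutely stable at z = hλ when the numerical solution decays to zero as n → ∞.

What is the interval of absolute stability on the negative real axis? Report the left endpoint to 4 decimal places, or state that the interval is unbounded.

Set f=λy, z=hλ:
  y_{n+1} = y_n + z·[13/16·y_n + 3/16·y_{n+1}] ⇒ (1 − 3/16z)y_{n+1} = (1 + 13/16z)y_n
  so R(z) = (1 + 13/16z)/(1 − 3/16z).

Need |R(x)|<1, x<0.
x=-1.49: |R|=0.1646
R=−1: 1+13/16x = −1+3/16x ⇒ -5/8x=2 ⇒ x=2/(-5/8)=-3.2000
Confirm numerically:
  x=-2.636: |R|=0.76410 <1
  x=-2.447: |R|=0.67739 <1
  x=-2.072: |R|=0.49226 <1
  x=-1.985: |R|=0.44660 <1
  x=-3.557: |R|=1.13385 >1
  x=-3.320: |R|=1.04622 >1
  x=-3.234: |R|=1.01323 >1
So |R|<1 on (-3.2000, 0).

z∈(-3.2000,0).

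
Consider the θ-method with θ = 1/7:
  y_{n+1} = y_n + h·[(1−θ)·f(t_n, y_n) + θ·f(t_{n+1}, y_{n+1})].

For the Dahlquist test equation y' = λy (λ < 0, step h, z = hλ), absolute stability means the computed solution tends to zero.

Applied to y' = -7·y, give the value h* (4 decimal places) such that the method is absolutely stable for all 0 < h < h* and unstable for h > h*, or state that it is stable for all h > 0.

(-2.8000,0); λ=-7 ⇒ h* = (14/5)/7 = 0.4000.

Set f=λy, z=hλ:
  y_{n+1} = y_n + z·[6/7·y_n + 1/7·y_{n+1}] ⇒ (1 − 1/7z)y_{n+1} = (1 + 6/7z)y_n
  Hence R(z) = (1 + 6/7z)/(1 − 1/7z).

Find x<0 with |R(x)|<1.
x=-0.45: |R|=0.5772
R=−1: 1+6/7x = −1+1/7x ⇒ -5/7x=2 ⇒ x=2/(-5/7)=-2.8000
Confirm numerically:
  x=-2.329: |R|=0.74756 <1
  x=-1.538: |R|=0.26095 <1
  x=-1.409: |R|=0.17291 <1
  x=-3.275: |R|=1.23114 >1
  x=-3.038: |R|=1.11855 >1
  x=-2.979: |R|=1.08969 >1
Stable set (-2.8000, 0).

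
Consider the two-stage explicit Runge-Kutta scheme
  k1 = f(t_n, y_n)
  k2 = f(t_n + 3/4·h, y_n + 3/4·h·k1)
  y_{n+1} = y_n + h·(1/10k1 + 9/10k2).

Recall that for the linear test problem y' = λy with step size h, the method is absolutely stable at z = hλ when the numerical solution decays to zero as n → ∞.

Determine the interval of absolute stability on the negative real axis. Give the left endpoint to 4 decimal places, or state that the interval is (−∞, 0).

z∈(-1.4815,0).

On y'=λy, z=hλ:
  k1=λy_n ⇒ h·k1=z·y_n;  k2=λ(1+3/4z)y_n ⇒ h·k2=z(1+3/4z)y_n
  y_{n+1}/y_n = 1 + 1/10z + 9/10z(1+3/4z) = 1 + z + 27/40z²
  ⇒ R(z) = 1 + z + 27/40z².

Find x<0 with |R(x)|<1.
x=-0.72: |R|=0.6299
R=1: x+27/40x²=0 ⇒ x=−40/27=-1.4815; min R=1−1/(4·27/40)=0.6296>−1
Confirm numerically:
  x=-1.082: |R|=0.70824 <1
  x=-0.809: |R|=0.63277 <1
  x=-0.796: |R|=0.63169 <1
  x=-1.735: |R|=1.29690 >1
  x=-1.576: |R|=1.10055 >1
Stable set (-1.4815, 0).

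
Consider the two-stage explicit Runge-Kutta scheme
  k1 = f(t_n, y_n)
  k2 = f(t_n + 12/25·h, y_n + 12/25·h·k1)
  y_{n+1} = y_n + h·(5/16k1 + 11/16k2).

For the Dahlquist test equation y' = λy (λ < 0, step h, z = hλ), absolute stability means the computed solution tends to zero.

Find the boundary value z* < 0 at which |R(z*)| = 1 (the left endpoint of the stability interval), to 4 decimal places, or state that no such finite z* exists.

On y'=λy, z=hλ:
  k1=λy_n ⇒ h·k1=z·y_n;  k2=λ(1+12/25z)y_n ⇒ h·k2=z(1+12/25z)y_n
  y_{n+1}/y_n = 1 + 5/16z + 11/16z(1+12/25z) = 1 + z + 33/100z²
  R(z) = 1 + z + 33/100z².

Solve |R(x)|<1 on ℝ⁻.
x=-1.08: |R|=0.3049
R=1: x+33/100x²=0 ⇒ x=−100/33=-3.0303; min R=1−1/(4·33/100)=0.2424>−1
Confirm numerically:
  x=-2.598: |R|=0.62937 <1
  x=-2.368: |R|=0.48245 <1
  x=-1.901: |R|=0.29155 <1
  x=-1.842: |R|=0.27768 <1
  x=-3.579: |R|=1.64805 >1
  x=-3.153: |R|=1.12766 >1
  x=-3.055: |R|=1.02490 >1
So |R|<1 on (-3.0303, 0).

z* = -3.0303.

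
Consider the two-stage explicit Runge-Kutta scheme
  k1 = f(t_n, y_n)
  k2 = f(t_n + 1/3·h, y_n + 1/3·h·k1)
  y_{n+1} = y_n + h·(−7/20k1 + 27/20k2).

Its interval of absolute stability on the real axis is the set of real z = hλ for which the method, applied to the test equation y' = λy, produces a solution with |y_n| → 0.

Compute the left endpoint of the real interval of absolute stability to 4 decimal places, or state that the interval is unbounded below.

Test eqn y'=λy, z=hλ:
  k1=λy_n ⇒ h·k1=z·y_n;  k2=λ(1+1/3z)y_n ⇒ h·k2=z(1+1/3z)y_n
  y_{n+1}/y_n = 1 − 7/20z + 27/20z(1+1/3z) = 1 + z + 9/20z²
  R(z) = 1 + z + 9/20z².

Boundary: |R(x)|=1, x<0.
x=-0.42: |R|=0.6594
R=1: x+9/20x²=0 ⇒ x=−20/9=-2.2222; min R=1−1/(4·9/20)=0.4444>−1
Confirm numerically:
  x=-2.183: |R|=0.96147 <1
  x=-1.360: |R|=0.47232 <1
  x=-1.212: |R|=0.44902 <1
  x=-2.643: |R|=1.50045 >1
  x=-2.474: |R|=1.28030 >1
  x=-2.455: |R|=1.25716 >1
Interval (-2.2222, 0).

left endpoint -2.2222.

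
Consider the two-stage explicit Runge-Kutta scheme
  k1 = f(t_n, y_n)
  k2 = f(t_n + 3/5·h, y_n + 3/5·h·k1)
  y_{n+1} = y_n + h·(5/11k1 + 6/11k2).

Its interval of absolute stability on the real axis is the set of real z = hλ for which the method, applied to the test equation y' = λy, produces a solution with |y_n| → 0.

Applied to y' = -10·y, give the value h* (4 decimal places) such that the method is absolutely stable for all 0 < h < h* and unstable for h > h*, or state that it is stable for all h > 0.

On y'=λy, z=hλ:
  k1=λy_n ⇒ h·k1=z·y_n;  k2=λ(1+3/5z)y_n ⇒ h·k2=z(1+3/5z)y_n
  y_{n+1}/y_n = 1 + 5/11z + 6/11z(1+3/5z) = 1 + z + 18/55z²
  so R(z) = 1 + z + 18/55z².

Boundary: |R(x)|=1, x<0.
x=-1.12: |R|=0.2905
R=1: x+18/55x²=0 ⇒ x=−55/18=-3.0556; min R=1−1/(4·18/55)=0.2361>−1
Confirm numerically:
  x=-2.729: |R|=0.70834 <1
  x=-2.159: |R|=0.36651 <1
  x=-2.107: |R|=0.34591 <1
  x=-1.744: |R|=0.25141 <1
  x=-3.642: |R|=1.69900 >1
  x=-3.120: |R|=1.06580 >1
Stable set (-3.0556, 0).

(-3.0556,0); λ=-10 ⇒ h* = (55/18)/10 = 0.3056.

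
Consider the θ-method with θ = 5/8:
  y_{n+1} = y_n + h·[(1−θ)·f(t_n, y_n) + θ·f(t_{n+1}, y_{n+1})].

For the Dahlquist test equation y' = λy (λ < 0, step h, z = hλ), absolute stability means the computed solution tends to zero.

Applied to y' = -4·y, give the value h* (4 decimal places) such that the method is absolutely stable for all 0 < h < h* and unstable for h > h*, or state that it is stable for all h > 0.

With y'=λy (z=hλ):
  y_{n+1} = y_n + z·[3/8·y_n + 5/8·y_{n+1}] ⇒ (1 − 5/8z)y_{n+1} = (1 + 3/8z)y_n
  ⇒ R(z) = (1 + 3/8z)/(1 − 5/8z).

Find x<0 with |R(x)|<1.
x=-1.51: |R|=0.2232
x=-2: |R|=0.1111
x=-10: |R|=0.3793
x=-100: |R|=0.5748
θ=5/8≥1/2 ⇒ |1+3/8x|<|1−5/8x| ∀x<0 ⇒ unbounded interval.

(−∞, 0) — no finite endpoint. Any h>0 works for λ=-4.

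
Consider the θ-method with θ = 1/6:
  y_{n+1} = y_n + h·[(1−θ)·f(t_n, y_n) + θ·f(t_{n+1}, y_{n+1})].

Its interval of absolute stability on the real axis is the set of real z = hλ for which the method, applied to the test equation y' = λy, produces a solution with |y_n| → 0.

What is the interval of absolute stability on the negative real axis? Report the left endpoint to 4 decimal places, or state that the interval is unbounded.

Set f=λy, z=hλ:
  y_{n+1} = y_n + z·[5/6·y_n + 1/6·y_{n+1}] ⇒ (1 − 1/6z)y_{n+1} = (1 + 5/6z)y_n
  so R(z) = (1 + 5/6z)/(1 − 1/6z).

Find x<0 with |R(x)|<1.
x=-0.51: |R|=0.5300
R=−1: 1+5/6x = −1+1/6x ⇒ -2/3x=2 ⇒ x=2/(-2/3)=-3.0000
Confirm numerically:
  x=-2.825: |R|=0.92068 <1
  x=-2.727: |R|=0.87487 <1
  x=-1.749: |R|=0.35424 <1
  x=-3.527: |R|=1.22127 >1
  x=-3.518: |R|=1.21769 >1
  x=-3.351: |R|=1.15014 >1
Interval (-3.0000, 0).

(-3.0000, 0).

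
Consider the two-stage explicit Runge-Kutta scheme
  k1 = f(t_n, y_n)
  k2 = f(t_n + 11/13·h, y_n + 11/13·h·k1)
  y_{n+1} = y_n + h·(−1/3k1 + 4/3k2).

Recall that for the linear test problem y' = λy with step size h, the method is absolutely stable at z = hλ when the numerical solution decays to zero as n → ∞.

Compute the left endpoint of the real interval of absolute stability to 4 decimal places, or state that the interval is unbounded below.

Set f=λy, z=hλ:
  k1=λy_n ⇒ h·k1=z·y_n;  k2=λ(1+11/13z)y_n ⇒ h·k2=z(1+11/13z)y_n
  y_{n+1}/y_n = 1 − 1/3z + 4/3z(1+11/13z) = 1 + z + 44/39z²
  ⇒ R(z) = 1 + z + 44/39z².

Find x<0 with |R(x)|<1.
x=-1.46: |R|=1.9449
R=1: x+44/39x²=0 ⇒ x=−39/44=-0.8864; min R=1−1/(4·44/39)=0.7784>−1
Confirm numerically:
  x=-0.511: |R|=0.78360 <1
  x=-0.505: |R|=0.78272 <1
  x=-0.437: |R|=0.77845 <1
  x=-0.405: |R|=0.78005 <1
  x=-1.463: |R|=1.95178 >1
  x=-1.419: |R|=1.85271 >1
  x=-1.280: |R|=1.56845 >1
Interval (-0.8864, 0).

left endpoint -0.8864.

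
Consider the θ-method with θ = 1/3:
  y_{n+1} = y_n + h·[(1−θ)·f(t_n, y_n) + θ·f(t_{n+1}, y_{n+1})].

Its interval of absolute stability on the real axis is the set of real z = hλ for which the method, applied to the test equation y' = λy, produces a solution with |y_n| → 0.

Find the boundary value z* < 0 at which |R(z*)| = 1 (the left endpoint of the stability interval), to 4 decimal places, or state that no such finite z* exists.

z* = -6.0000.

On y'=λy, z=hλ:
  y_{n+1} = y_n + z·[2/3·y_n + 1/3·y_{n+1}] ⇒ (1 − 1/3z)y_{n+1} = (1 + 2/3z)y_n
  ⇒ R(z) = (1 + 2/3z)/(1 − 1/3z).

Find x<0 with |R(x)|<1.
x=-1.56: |R|=0.0263
R=−1: 1+2/3x = −1+1/3x ⇒ -1/3x=2 ⇒ x=2/(-1/3)=-6.0000
Confirm numerically:
  x=-5.579: |R|=0.95093 <1
  x=-5.522: |R|=0.94391 <1
  x=-4.437: |R|=0.78983 <1
  x=-6.507: |R|=1.05333 >1
  x=-6.415: |R|=1.04408 >1
Stable set (-6.0000, 0).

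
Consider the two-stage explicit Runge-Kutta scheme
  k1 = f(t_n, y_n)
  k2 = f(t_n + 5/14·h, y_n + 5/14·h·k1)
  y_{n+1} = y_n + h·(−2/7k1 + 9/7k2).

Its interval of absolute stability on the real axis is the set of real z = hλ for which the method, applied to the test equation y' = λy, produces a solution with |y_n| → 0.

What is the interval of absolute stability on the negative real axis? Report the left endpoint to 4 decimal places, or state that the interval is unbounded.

z∈(-2.1778,0).

With y'=λy (z=hλ):
  k1=λy_n ⇒ h·k1=z·y_n;  k2=λ(1+5/14z)y_n ⇒ h·k2=z(1+5/14z)y_n
  y_{n+1}/y_n = 1 − 2/7z + 9/7z(1+5/14z) = 1 + z + 45/98z²
  R(z) = 1 + z + 45/98z².

Boundary: |R(x)|=1, x<0.
x=-1.61: |R|=0.5803
R=1: x+45/98x²=0 ⇒ x=−98/45=-2.1778; min R=1−1/(4·45/98)=0.4556>−1
Confirm numerically:
  x=-1.704: |R|=0.62929 <1
  x=-1.599: |R|=0.57504 <1
  x=-1.121: |R|=0.45603 <1
  x=-2.508: |R|=1.38029 >1
  x=-2.473: |R|=1.33524 >1
  x=-2.362: |R|=1.19981 >1
So |R|<1 on (-2.1778, 0).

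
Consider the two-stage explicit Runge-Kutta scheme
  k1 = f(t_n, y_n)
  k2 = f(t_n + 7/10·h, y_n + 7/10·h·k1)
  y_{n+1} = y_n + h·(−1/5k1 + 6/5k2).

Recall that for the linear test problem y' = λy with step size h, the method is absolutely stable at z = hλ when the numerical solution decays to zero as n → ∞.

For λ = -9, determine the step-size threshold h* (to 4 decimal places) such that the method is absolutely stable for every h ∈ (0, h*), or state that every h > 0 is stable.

(-1.1905,0); λ=-9 ⇒ h* = (25/21)/9 = 0.1323.

Test eqn y'=λy, z=hλ:
  k1=λy_n ⇒ h·k1=z·y_n;  k2=λ(1+7/10z)y_n ⇒ h·k2=z(1+7/10z)y_n
  y_{n+1}/y_n = 1 − 1/5z + 6/5z(1+7/10z) = 1 + z + 21/25z²
  R(z) = 1 + z + 21/25z².

Boundary: |R(x)|=1, x<0.
x=-1.32: |R|=1.1436
R=1: x+21/25x²=0 ⇒ x=−25/21=-1.1905; min R=1−1/(4·21/25)=0.7024>−1
Confirm numerically:
  x=-0.950: |R|=0.80810 <1
  x=-0.910: |R|=0.78560 <1
  x=-0.728: |R|=0.71719 <1
  x=-1.533: |R|=1.44107 >1
  x=-1.240: |R|=1.05158 >1
  x=-1.216: |R|=1.02607 >1
Stable set (-1.1905, 0).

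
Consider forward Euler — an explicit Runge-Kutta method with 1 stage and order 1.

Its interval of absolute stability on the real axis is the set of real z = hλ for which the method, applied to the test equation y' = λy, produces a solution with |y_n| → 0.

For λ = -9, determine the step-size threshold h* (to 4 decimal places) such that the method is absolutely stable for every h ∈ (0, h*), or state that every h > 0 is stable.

Test eqn y'=λy, z=hλ:
  order 1, 1-stage ⇒ R(z)=1+z
  (e.g. R(-0.69)=0.31000, |R|=0.31000)

Solve |R(x)|<1 on ℝ⁻.
x=-0.69: |R|=0.3100
|R(-2.35)|=1.3500 |R(-1.71)|=0.7100
Bisect:
  x_lo=-2.4953 |R|=1.4953  x_hi=-0.3956 |R|=0.6044
  mid=-1.44545 |R|=0.44545 →hi
  mid=-1.97037 |R|=0.97037 →hi
  mid=-2.23283 |R|=1.23283 →lo
  mid=-2.10160 |R|=1.10160 →lo
  mid=-2.03599 |R|=1.03599 →lo
  mid=-2.00318 |R|=1.00318 →lo
  mid=-1.98677 |R|=0.98677 →hi
  ...
  [-2.00010,-1.99997] ⇒ x*=-2.0000
Interval (-2.0000, 0).

(-2.0000,0); λ=-9 ⇒ h* = 0.2222.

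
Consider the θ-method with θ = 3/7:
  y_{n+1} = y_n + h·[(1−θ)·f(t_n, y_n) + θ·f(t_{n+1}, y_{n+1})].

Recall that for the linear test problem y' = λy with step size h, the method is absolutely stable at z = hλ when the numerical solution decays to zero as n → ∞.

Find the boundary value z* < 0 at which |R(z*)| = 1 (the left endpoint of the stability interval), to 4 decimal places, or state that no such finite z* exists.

z* = -14.0000.

With y'=λy (z=hλ):
  y_{n+1} = y_n + z·[4/7·y_n + 3/7·y_{n+1}] ⇒ (1 − 3/7z)y_{n+1} = (1 + 4/7z)y_n
  Hence R(z) = (1 + 4/7z)/(1 − 3/7z).

Solve |R(x)|<1 on ℝ⁻.
x=-0.87: |R|=0.3663
R=−1: 1+4/7x = −1+3/7x ⇒ -1/7x=2 ⇒ x=2/(-1/7)=-14.0000
Confirm numerically:
  x=-9.508: |R|=0.87355 <1
  x=-6.617: |R|=0.72504 <1
  x=-6.180: |R|=0.69381 <1
  x=-14.432: |R|=1.00859 >1
  x=-14.023: |R|=1.00047 >1
So |R|<1 on (-14.0000, 0).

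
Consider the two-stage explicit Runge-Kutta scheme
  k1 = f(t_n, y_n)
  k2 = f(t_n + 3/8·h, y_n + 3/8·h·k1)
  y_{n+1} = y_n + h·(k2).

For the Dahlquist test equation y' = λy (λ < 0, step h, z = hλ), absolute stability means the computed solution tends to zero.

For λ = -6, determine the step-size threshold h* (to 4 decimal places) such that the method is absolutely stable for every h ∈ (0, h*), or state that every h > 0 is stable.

Test eqn y'=λy, z=hλ:
  k1=λy_n ⇒ h·k1=z·y_n;  k2=λ(1+3/8z)y_n ⇒ h·k2=z(1+3/8z)y_n
  y_{n+1}/y_n = 1 + z(1+3/8z) = 1 + z + 3/8z²
  R(z) = 1 + z + 3/8z².

Solve |R(x)|<1 on ℝ⁻.
x=-1.66: |R|=0.3733
R=1: x+3/8x²=0 ⇒ x=−8/3=-2.6667; min R=1−1/(4·3/8)=0.3333>−1
Confirm numerically:
  x=-1.651: |R|=0.37118 <1
  x=-1.351: |R|=0.33345 <1
  x=-1.153: |R|=0.34553 <1
  x=-3.207: |R|=1.64982 >1
  x=-2.730: |R|=1.06484 >1
  x=-2.702: |R|=1.03580 >1
Interval (-2.6667, 0).

(-2.6667,0); λ=-6 ⇒ h* = (8/3)/6 = 0.4444.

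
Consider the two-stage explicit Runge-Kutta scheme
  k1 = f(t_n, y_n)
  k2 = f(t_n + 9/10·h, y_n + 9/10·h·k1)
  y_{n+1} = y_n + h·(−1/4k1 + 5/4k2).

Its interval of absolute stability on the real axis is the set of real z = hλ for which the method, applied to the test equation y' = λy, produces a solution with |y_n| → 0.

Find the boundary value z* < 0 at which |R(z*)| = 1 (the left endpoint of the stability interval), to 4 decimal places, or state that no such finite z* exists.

Set f=λy, z=hλ:
  k1=λy_n ⇒ h·k1=z·y_n;  k2=λ(1+9/10z)y_n ⇒ h·k2=z(1+9/10z)y_n
  y_{n+1}/y_n = 1 − 1/4z + 5/4z(1+9/10z) = 1 + z + 9/8z²
  ⇒ R(z) = 1 + z + 9/8z².

Boundary: |R(x)|=1, x<0.
x=-0.77: |R|=0.8970
R=1: x+9/8x²=0 ⇒ x=−8/9=-0.8889; min R=1−1/(4·9/8)=0.7778>−1
Confirm numerically:
  x=-0.865: |R|=0.97675 <1
  x=-0.797: |R|=0.91761 <1
  x=-0.561: |R|=0.79306 <1
  x=-1.473: |R|=1.96795 >1
  x=-1.263: |R|=1.53157 >1
Interval (-0.8889, 0).

z* = -0.8889.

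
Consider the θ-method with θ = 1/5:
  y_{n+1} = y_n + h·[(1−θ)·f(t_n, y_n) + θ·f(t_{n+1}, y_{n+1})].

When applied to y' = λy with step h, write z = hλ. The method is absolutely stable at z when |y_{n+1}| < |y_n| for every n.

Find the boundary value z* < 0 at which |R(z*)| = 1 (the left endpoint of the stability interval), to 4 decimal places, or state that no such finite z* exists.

left endpoint -3.3333.

Test eqn y'=λy, z=hλ:
  y_{n+1} = y_n + z·[4/5·y_n + 1/5·y_{n+1}] ⇒ (1 − 1/5z)y_{n+1} = (1 + 4/5z)y_n
  R(z) = (1 + 4/5z)/(1 − 1/5z).

Boundary: |R(x)|=1, x<0.
x=-0.72: |R|=0.3706
R=−1: 1+4/5x = −1+1/5x ⇒ -3/5x=2 ⇒ x=2/(-3/5)=-3.3333
Confirm numerically:
  x=-3.144: |R|=0.93026 <1
  x=-2.281: |R|=0.56641 <1
  x=-2.127: |R|=0.49221 <1
  x=-1.470: |R|=0.13601 <1
  x=-3.750: |R|=1.14286 >1
  x=-3.607: |R|=1.09539 >1
  x=-3.408: |R|=1.02664 >1
So |R|<1 on (-3.3333, 0).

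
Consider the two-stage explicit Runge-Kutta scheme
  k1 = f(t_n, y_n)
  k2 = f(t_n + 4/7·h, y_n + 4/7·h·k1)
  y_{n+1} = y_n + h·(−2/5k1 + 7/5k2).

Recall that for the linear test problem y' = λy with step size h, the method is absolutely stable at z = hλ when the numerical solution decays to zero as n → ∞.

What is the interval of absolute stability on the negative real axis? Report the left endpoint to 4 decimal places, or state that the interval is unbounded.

z∈(-1.2500,0).

With y'=λy (z=hλ):
  k1=λy_n ⇒ h·k1=z·y_n;  k2=λ(1+4/7z)y_n ⇒ h·k2=z(1+4/7z)y_n
  y_{n+1}/y_n = 1 − 2/5z + 7/5z(1+4/7z) = 1 + z + 4/5z²
  Hence R(z) = 1 + z + 4/5z².

Find x<0 with |R(x)|<1.
x=-0.73: |R|=0.6963
R=1: x+4/5x²=0 ⇒ x=−5/4=-1.2500; min R=1−1/(4·4/5)=0.6875>−1
Confirm numerically:
  x=-1.060: |R|=0.83888 <1
  x=-1.005: |R|=0.80302 <1
  x=-0.744: |R|=0.69883 <1
  x=-0.571: |R|=0.68983 <1
  x=-1.731: |R|=1.66609 >1
  x=-1.496: |R|=1.29441 >1
So |R|<1 on (-1.2500, 0).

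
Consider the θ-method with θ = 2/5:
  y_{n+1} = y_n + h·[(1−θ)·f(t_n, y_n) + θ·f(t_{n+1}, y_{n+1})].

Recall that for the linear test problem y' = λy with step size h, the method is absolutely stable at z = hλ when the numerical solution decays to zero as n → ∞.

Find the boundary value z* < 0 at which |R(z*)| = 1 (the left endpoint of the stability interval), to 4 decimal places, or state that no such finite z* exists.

left endpoint -10.0000.

Set f=λy, z=hλ:
  y_{n+1} = y_n + z·[3/5·y_n + 2/5·y_{n+1}] ⇒ (1 − 2/5z)y_{n+1} = (1 + 3/5z)y_n
  so R(z) = (1 + 3/5z)/(1 − 2/5z).

Boundary: |R(x)|=1, x<0.
x=-0.86: |R|=0.3601
R=−1: 1+3/5x = −1+2/5x ⇒ -1/5x=2 ⇒ x=2/(-1/5)=-10.0000
Confirm numerically:
  x=-9.275: |R|=0.96921 <1
  x=-8.677: |R|=0.94082 <1
  x=-8.060: |R|=0.90814 <1
  x=-4.488: |R|=0.60561 <1
  x=-10.412: |R|=1.01595 >1
  x=-10.025: |R|=1.00100 >1
Interval (-10.0000, 0).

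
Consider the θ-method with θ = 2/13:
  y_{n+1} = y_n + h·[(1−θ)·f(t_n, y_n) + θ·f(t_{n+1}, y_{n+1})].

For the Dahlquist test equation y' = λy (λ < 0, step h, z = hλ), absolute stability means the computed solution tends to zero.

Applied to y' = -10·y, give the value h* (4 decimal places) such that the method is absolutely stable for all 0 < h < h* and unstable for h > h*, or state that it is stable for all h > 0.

On y'=λy, z=hλ:
  y_{n+1} = y_n + z·[11/13·y_n + 2/13·y_{n+1}] ⇒ (1 − 2/13z)y_{n+1} = (1 + 11/13z)y_n
  R(z) = (1 + 11/13z)/(1 − 2/13z).

Solve |R(x)|<1 on ℝ⁻.
x=-1.07: |R|=0.0812
R=−1: 1+11/13x = −1+2/13x ⇒ -9/13x=2 ⇒ x=2/(-9/13)=-2.8889
Confirm numerically:
  x=-2.822: |R|=0.96771 <1
  x=-2.646: |R|=0.88049 <1
  x=-1.410: |R|=0.15866 <1
  x=-1.261: |R|=0.05611 <1
  x=-3.216: |R|=1.15150 >1
  x=-3.206: |R|=1.14702 >1
  x=-2.928: |R|=1.01867 >1
Stable set (-2.8889, 0).

(-2.8889,0); λ=-10 ⇒ h* = (26/9)/10 = 0.2889.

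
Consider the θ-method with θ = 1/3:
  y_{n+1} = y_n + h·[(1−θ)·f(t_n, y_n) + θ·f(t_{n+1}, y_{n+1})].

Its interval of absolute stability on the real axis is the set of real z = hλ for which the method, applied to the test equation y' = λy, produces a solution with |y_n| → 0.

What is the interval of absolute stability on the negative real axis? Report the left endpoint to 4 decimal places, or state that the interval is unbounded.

With y'=λy (z=hλ):
  y_{n+1} = y_n + z·[2/3·y_n + 1/3·y_{n+1}] ⇒ (1 − 1/3z)y_{n+1} = (1 + 2/3z)y_n
  ⇒ R(z) = (1 + 2/3z)/(1 − 1/3z).

Find x<0 with |R(x)|<1.
x=-0.87: |R|=0.3256
R=−1: 1+2/3x = −1+1/3x ⇒ -1/3x=2 ⇒ x=2/(-1/3)=-6.0000
Confirm numerically:
  x=-5.882: |R|=0.98671 <1
  x=-4.876: |R|=0.85729 <1
  x=-3.867: |R|=0.68938 <1
  x=-6.541: |R|=1.05670 >1
  x=-6.420: |R|=1.04459 >1
  x=-6.217: |R|=1.02354 >1
Stable set (-6.0000, 0).

(-6.0000, 0).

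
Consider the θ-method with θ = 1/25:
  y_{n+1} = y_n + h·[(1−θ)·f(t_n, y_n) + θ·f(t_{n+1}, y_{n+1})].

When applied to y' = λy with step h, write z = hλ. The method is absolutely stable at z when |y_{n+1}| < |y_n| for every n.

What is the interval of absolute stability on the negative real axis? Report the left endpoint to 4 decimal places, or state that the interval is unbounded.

(-2.1739, 0).

With y'=λy (z=hλ):
  y_{n+1} = y_n + z·[24/25·y_n + 1/25·y_{n+1}] ⇒ (1 − 1/25z)y_{n+1} = (1 + 24/25z)y_n
  ⇒ R(z) = (1 + 24/25z)/(1 − 1/25z).

Find x<0 with |R(x)|<1.
x=-1.18: |R|=0.1268
R=−1: 1+24/25x = −1+1/25x ⇒ -23/25x=2 ⇒ x=2/(-23/25)=-2.1739
Confirm numerically:
  x=-1.896: |R|=0.76234 <1
  x=-1.640: |R|=0.53904 <1
  x=-1.487: |R|=0.40352 <1
  x=-0.973: |R|=0.06345 <1
  x=-2.755: |R|=1.48153 >1
  x=-2.695: |R|=1.43275 >1
  x=-2.229: |R|=1.04653 >1
Stable set (-2.1739, 0).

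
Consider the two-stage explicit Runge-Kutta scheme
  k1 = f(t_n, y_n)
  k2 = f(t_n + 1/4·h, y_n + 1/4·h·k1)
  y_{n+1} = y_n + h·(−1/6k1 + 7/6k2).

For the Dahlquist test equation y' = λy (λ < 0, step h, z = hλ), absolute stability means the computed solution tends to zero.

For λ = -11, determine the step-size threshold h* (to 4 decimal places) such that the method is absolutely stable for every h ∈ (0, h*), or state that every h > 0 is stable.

(-3.4286,0); λ=-11 ⇒ h* = (24/7)/11 = 0.3117.

On y'=λy, z=hλ:
  k1=λy_n ⇒ h·k1=z·y_n;  k2=λ(1+1/4z)y_n ⇒ h·k2=z(1+1/4z)y_n
  y_{n+1}/y_n = 1 − 1/6z + 7/6z(1+1/4z) = 1 + z + 7/24z²
  so R(z) = 1 + z + 7/24z².

Need |R(x)|<1, x<0.
x=-1.37: |R|=0.1774
R=1: x+7/24x²=0 ⇒ x=−24/7=-3.4286; min R=1−1/(4·7/24)=0.1429>−1
Confirm numerically:
  x=-2.625: |R|=0.38477 <1
  x=-2.570: |R|=0.35643 <1
  x=-2.214: |R|=0.21569 <1
  x=-1.532: |R|=0.15255 <1
  x=-3.642: |R|=1.22671 >1
  x=-3.565: |R|=1.14186 >1
Interval (-3.4286, 0).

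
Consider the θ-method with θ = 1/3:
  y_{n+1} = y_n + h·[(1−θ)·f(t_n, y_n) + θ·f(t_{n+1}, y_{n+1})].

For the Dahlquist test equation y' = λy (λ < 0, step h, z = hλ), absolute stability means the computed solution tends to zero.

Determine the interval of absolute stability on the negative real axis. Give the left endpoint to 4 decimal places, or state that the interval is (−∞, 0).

Set f=λy, z=hλ:
  y_{n+1} = y_n + z·[2/3·y_n + 1/3·y_{n+1}] ⇒ (1 − 1/3z)y_{n+1} = (1 + 2/3z)y_n
  Hence R(z) = (1 + 2/3z)/(1 − 1/3z).

Need |R(x)|<1, x<0.
x=-0.97: |R|=0.2670
R=−1: 1+2/3x = −1+1/3x ⇒ -1/3x=2 ⇒ x=2/(-1/3)=-6.0000
Confirm numerically:
  x=-4.266: |R|=0.76135 <1
  x=-3.914: |R|=0.69829 <1
  x=-3.681: |R|=0.65290 <1
  x=-6.380: |R|=1.04051 >1
  x=-6.325: |R|=1.03485 >1
  x=-6.258: |R|=1.02787 >1
Interval (-6.0000, 0).

z∈(-6.0000,0).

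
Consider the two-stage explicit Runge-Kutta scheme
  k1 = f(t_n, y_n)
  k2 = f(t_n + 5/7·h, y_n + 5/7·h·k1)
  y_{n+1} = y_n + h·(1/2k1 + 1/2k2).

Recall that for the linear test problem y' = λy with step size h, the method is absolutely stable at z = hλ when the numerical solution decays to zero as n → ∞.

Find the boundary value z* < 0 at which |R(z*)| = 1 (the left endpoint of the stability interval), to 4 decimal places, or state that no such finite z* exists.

z* = -2.8000.

Test eqn y'=λy, z=hλ:
  k1=λy_n ⇒ h·k1=z·y_n;  k2=λ(1+5/7z)y_n ⇒ h·k2=z(1+5/7z)y_n
  y_{n+1}/y_n = 1 + 1/2z + 1/2z(1+5/7z) = 1 + z + 5/14z²
  ⇒ R(z) = 1 + z + 5/14z².

Find x<0 with |R(x)|<1.
x=-0.9: |R|=0.3893
R=1: x+5/14x²=0 ⇒ x=−14/5=-2.8000; min R=1−1/(4·5/14)=0.3000>−1
Confirm numerically:
  x=-2.436: |R|=0.68332 <1
  x=-2.140: |R|=0.49557 <1
  x=-2.103: |R|=0.47650 <1
  x=-3.334: |R|=1.63584 >1
  x=-3.201: |R|=1.45843 >1
  x=-2.965: |R|=1.17472 >1
So |R|<1 on (-2.8000, 0).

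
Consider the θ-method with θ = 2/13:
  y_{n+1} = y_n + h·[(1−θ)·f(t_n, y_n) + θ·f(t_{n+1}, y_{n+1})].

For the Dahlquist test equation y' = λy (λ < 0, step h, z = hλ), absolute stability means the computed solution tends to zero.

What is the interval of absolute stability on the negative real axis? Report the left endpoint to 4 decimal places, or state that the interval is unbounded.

(-2.8889, 0).

On y'=λy, z=hλ:
  y_{n+1} = y_n + z·[11/13·y_n + 2/13·y_{n+1}] ⇒ (1 − 2/13z)y_{n+1} = (1 + 11/13z)y_n
  ⇒ R(z) = (1 + 11/13z)/(1 − 2/13z).

Solve |R(x)|<1 on ℝ⁻.
x=-0.59: |R|=0.4591
R=−1: 1+11/13x = −1+2/13x ⇒ -9/13x=2 ⇒ x=2/(-9/13)=-2.8889
Confirm numerically:
  x=-2.849: |R|=0.98080 <1
  x=-1.598: |R|=0.28266 <1
  x=-1.502: |R|=0.22007 <1
  x=-3.378: |R|=1.22282 >1
  x=-3.218: |R|=1.15240 >1
So |R|<1 on (-2.8889, 0).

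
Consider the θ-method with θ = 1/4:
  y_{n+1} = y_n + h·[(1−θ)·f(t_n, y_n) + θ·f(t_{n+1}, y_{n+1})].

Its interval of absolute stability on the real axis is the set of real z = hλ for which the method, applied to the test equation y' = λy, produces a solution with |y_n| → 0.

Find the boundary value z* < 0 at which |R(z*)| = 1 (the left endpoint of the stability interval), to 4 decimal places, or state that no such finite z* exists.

On y'=λy, z=hλ:
  y_{n+1} = y_n + z·[3/4·y_n + 1/4·y_{n+1}] ⇒ (1 − 1/4z)y_{n+1} = (1 + 3/4z)y_n
  so R(z) = (1 + 3/4z)/(1 − 1/4z).

Find x<0 with |R(x)|<1.
x=-1.05: |R|=0.1683
R=−1: 1+3/4x = −1+1/4x ⇒ -1/2x=2 ⇒ x=2/(-1/2)=-4.0000
Confirm numerically:
  x=-3.661: |R|=0.91150 <1
  x=-3.195: |R|=0.77623 <1
  x=-1.800: |R|=0.24138 <1
  x=-4.580: |R|=1.13520 >1
  x=-4.533: |R|=1.12493 >1
Interval (-4.0000, 0).

z* = -4.0000.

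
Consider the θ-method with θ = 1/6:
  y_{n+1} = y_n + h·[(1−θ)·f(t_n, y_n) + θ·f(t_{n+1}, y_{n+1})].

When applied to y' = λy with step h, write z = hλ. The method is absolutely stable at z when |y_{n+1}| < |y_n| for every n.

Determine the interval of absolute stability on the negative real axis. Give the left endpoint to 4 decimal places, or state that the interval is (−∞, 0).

(-3.0000, 0).

With y'=λy (z=hλ):
  y_{n+1} = y_n + z·[5/6·y_n + 1/6·y_{n+1}] ⇒ (1 − 1/6z)y_{n+1} = (1 + 5/6z)y_n
  R(z) = (1 + 5/6z)/(1 − 1/6z).

Boundary: |R(x)|=1, x<0.
x=-0.87: |R|=0.2402
R=−1: 1+5/6x = −1+1/6x ⇒ -2/3x=2 ⇒ x=2/(-2/3)=-3.0000
Confirm numerically:
  x=-2.944: |R|=0.97496 <1
  x=-2.673: |R|=0.84919 <1
  x=-2.571: |R|=0.79979 <1
  x=-2.414: |R|=0.72142 <1
  x=-3.580: |R|=1.24217 >1
  x=-3.032: |R|=1.01417 >1
So |R|<1 on (-3.0000, 0).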